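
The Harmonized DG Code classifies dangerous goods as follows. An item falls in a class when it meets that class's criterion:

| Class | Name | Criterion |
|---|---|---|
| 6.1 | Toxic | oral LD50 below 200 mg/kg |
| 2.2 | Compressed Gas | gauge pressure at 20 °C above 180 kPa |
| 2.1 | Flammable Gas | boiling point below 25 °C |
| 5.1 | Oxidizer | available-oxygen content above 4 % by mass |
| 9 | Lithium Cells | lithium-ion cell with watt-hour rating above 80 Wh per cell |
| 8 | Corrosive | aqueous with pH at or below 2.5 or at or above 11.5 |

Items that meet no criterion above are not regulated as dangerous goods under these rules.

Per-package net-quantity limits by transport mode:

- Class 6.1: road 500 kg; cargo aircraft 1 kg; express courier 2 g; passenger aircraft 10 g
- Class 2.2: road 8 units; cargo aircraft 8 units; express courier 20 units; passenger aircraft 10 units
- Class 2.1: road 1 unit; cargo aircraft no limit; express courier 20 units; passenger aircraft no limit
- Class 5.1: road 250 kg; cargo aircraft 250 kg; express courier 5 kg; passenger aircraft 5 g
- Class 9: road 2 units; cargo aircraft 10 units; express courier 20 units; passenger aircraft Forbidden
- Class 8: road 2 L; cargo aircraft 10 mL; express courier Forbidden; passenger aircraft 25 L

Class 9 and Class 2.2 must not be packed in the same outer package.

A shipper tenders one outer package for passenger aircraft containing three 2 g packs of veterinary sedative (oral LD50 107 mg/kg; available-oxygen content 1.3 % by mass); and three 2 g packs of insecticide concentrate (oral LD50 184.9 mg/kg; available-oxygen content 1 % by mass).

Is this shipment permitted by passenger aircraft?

No

With oral LD50 107 mg/kg (< 200 mg/kg), the veterinary sedative falls in Class 6.1.
Insecticide concentrate: oral LD50 184.9 mg/kg < 200 mg/kg → Class 6.1 (Toxic).
Class 6.1 net quantity: (three 2 g packs = 6 g) + (three 2 g packs = 6 g) = 12 g.
That exceeds the Class 6.1 passenger aircraft limit of 10 g.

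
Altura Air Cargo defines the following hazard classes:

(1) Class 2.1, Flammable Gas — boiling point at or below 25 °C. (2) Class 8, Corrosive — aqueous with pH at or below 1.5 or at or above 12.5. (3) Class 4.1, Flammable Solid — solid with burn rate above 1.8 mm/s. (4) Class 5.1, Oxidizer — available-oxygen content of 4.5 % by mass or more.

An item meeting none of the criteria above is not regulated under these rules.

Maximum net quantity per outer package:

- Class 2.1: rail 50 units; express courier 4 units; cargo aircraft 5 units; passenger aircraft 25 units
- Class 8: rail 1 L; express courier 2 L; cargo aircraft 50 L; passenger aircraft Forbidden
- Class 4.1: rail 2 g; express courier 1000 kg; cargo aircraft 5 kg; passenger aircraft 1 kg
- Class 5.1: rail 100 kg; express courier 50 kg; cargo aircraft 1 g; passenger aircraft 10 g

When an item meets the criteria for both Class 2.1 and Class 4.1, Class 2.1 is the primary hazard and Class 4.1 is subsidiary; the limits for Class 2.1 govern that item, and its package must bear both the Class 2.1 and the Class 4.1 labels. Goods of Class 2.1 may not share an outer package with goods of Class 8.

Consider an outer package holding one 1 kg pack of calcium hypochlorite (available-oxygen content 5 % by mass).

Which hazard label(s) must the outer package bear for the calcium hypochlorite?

Class 5.1

Calcium hypochlorite: available-oxygen content 5 % by mass ≥ 4.5 % by mass → Class 5.1 (Oxidizer).
Only the Class 5.1 label is required.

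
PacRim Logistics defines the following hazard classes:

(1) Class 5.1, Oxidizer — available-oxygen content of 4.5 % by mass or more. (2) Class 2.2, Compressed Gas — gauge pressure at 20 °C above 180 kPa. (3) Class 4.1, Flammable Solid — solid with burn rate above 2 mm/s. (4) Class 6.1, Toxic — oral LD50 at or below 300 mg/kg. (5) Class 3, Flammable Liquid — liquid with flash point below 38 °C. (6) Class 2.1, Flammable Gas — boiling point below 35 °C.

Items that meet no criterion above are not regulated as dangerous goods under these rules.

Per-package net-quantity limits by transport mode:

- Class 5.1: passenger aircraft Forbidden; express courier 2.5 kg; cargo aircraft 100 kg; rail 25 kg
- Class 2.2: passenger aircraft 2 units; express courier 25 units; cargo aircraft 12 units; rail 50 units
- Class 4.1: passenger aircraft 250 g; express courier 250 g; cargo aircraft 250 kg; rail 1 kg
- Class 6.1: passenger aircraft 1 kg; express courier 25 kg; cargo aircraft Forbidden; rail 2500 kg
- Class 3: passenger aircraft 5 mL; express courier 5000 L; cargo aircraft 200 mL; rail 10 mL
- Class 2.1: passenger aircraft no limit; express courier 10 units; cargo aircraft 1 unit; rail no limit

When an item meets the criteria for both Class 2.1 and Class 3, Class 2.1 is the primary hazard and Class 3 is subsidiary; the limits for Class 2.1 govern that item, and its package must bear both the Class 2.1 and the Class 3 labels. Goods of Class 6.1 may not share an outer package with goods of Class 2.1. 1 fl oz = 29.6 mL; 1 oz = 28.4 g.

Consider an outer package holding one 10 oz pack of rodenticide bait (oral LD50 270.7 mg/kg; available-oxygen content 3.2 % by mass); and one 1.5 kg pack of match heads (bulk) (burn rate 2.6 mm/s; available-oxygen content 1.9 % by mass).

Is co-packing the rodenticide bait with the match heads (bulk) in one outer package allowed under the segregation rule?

Yes

Oral LD50 270.7 mg/kg meets the Class 6.1 criterion (Toxic), so the rodenticide bait is Class 6.1.
Match heads (bulk): burn rate 2.6 mm/s > 2 mm/s → Class 4.1 (Flammable Solid).
No segregation rule bars Class 6.1 with Class 4.1.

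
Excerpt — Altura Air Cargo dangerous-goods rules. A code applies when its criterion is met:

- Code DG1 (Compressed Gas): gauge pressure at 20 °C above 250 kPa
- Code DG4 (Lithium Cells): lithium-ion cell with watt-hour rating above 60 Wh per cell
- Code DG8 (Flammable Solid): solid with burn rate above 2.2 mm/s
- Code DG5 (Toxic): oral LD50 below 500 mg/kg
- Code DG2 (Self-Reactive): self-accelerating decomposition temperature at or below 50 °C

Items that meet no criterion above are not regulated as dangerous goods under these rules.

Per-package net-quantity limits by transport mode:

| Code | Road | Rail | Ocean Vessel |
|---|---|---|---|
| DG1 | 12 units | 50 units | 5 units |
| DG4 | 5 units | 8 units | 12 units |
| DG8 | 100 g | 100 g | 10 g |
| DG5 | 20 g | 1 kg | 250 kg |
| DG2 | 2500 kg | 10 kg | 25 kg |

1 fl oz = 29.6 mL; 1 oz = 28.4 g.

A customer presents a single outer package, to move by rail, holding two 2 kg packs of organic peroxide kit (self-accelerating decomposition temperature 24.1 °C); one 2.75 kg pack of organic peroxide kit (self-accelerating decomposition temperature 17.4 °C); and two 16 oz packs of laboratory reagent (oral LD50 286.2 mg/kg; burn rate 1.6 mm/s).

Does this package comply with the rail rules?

Yes

The organic peroxide kit has self-accelerating decomposition temperature 24.1 °C, which is ≤ 50 °C, so it is Code DG2 (Self-Reactive).
The organic peroxide kit has self-accelerating decomposition temperature 17.4 °C, which is ≤ 50 °C, so it is Code DG2 (Self-Reactive).
With oral LD50 286.2 mg/kg (< 500 mg/kg), the laboratory reagent falls in Code DG5.
Code DG2 net quantity: (two 2 kg packs = 4 kg) + 2.75 kg = 6.75 kg.
6.75 kg ≤ 10 kg (rail limit, Code DG2) — within limit.
Code DG5 quantity: two 16 oz packs = 908.8 g.
908.8 g ≤ 1 kg (rail limit, Code DG5) — within limit.
Every hazard code is within its rail limit and no segregation rule is violated.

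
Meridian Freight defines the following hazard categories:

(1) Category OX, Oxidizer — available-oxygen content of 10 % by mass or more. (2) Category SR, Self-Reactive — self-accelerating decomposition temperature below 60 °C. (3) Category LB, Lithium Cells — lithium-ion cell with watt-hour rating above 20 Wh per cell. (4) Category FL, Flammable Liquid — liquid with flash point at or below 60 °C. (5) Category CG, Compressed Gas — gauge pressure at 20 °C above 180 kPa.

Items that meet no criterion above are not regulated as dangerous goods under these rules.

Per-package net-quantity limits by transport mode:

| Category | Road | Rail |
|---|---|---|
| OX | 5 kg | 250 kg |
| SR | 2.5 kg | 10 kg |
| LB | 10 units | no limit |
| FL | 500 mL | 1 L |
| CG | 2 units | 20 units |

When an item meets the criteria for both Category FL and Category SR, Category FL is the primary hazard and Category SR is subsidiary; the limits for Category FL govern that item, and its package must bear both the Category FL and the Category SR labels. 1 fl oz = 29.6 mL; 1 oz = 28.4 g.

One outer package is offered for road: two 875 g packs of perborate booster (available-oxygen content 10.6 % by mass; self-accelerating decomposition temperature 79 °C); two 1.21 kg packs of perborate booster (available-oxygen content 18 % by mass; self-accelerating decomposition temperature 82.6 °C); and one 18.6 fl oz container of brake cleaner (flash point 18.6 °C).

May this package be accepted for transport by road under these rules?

The perborate booster has available-oxygen content 10.6 % by mass, which is ≥ 10 % by mass, so it is Category OX (Oxidizer).
Perborate booster: available-oxygen content 18 % by mass ≥ 10 % by mass → Category OX (Oxidizer).
Flash point 18.6 °C meets the Category FL criterion (Flammable Liquid), so the brake cleaner is Category FL.
Total Category OX: (two 875 g packs = 1.75 kg) + (two 1.21 kg packs = 2.42 kg) = 4.17 kg.
4.17 kg is within the road limit of 5 kg for Category OX.
Category FL quantity: one 18.6 fl oz container = 550.56 mL.
550.56 mL > 500 mL (road limit, Category FL) — over the limit.

No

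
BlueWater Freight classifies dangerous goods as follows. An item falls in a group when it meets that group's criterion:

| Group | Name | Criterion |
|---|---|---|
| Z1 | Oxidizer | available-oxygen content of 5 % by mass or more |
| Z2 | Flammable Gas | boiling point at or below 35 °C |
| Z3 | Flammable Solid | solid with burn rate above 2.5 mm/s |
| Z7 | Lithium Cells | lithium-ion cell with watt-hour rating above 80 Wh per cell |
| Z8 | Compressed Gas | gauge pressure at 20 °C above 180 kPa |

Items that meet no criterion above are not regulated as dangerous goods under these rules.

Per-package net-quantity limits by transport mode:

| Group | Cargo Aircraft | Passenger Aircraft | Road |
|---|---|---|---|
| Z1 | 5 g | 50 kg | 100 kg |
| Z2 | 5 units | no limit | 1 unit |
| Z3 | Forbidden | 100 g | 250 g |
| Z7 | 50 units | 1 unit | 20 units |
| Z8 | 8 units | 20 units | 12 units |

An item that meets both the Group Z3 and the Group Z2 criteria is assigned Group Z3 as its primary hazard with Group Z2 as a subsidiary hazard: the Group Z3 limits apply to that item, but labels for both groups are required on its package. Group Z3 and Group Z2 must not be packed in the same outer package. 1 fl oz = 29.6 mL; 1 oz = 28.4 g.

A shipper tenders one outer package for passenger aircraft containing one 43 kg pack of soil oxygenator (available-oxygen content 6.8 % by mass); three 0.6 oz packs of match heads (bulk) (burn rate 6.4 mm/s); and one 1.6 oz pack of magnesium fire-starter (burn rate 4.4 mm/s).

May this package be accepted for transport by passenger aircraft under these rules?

The soil oxygenator has available-oxygen content 6.8 % by mass, which is ≥ 5 % by mass, so it is Group Z1 (Oxidizer).
With burn rate 6.4 mm/s (> 2.5 mm/s), the match heads (bulk) fall in Group Z3.
With burn rate 4.4 mm/s (> 2.5 mm/s), the magnesium fire-starter falls in Group Z3.
Group Z3 net quantity: (three 0.6 oz packs = 51.12 g) + (one 1.6 oz pack = 45.44 g) = 96.56 g.
96.56 g is within the passenger aircraft limit of 100 g for Group Z3.
Group Z1 quantity: 43 kg.
43 kg is within the passenger aircraft limit of 50 kg for Group Z1.
The segregation rule (Group Z3 with Group Z2) does not apply to Group Z3 with Group Z1.
Every hazard group is within its passenger aircraft limit and no segregation rule is violated.

Yes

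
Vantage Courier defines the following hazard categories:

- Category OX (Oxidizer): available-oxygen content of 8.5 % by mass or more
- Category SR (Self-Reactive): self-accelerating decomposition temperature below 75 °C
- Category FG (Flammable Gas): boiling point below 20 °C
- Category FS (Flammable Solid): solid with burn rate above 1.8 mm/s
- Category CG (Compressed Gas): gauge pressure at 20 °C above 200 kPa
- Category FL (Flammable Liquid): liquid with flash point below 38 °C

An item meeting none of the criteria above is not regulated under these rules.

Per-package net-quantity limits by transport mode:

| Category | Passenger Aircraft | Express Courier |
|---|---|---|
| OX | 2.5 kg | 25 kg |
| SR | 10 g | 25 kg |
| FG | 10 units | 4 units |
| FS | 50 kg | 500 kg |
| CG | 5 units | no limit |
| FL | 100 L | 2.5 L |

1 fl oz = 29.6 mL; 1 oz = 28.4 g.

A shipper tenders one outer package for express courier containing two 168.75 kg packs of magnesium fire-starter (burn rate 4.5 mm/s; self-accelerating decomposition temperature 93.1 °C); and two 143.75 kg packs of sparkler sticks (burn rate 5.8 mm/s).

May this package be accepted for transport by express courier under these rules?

No

Magnesium fire-starter: burn rate 4.5 mm/s > 1.8 mm/s → Category FS (Flammable Solid).
With burn rate 5.8 mm/s (> 1.8 mm/s), the sparkler sticks fall in Category FS.
Category FS net quantity: (two 168.75 kg packs = 337.5 kg) + (two 143.75 kg packs = 287.5 kg) = 625 kg.
That exceeds the Category FS express courier limit of 500 kg.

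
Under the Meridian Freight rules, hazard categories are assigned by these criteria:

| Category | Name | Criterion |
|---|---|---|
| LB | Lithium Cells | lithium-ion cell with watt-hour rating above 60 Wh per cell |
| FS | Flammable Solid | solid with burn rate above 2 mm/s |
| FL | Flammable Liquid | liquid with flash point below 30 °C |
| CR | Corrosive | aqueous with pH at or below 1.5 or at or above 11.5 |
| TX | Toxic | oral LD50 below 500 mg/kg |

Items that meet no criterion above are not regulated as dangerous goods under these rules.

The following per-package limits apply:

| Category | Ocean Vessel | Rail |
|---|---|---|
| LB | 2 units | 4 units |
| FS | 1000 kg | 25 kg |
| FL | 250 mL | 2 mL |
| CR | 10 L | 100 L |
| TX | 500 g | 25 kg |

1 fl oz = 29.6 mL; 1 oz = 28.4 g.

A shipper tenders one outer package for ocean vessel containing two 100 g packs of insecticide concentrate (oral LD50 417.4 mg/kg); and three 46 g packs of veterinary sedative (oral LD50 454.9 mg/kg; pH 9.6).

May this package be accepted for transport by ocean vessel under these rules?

Yes

With oral LD50 417.4 mg/kg (< 500 mg/kg), the insecticide concentrate falls in Category TX.
The veterinary sedative has oral LD50 454.9 mg/kg, which is < 500 mg/kg, so it is Category TX (Toxic).
Category TX net quantity: (two 100 g packs = 200 g) + (three 46 g packs = 138 g) = 338 g.
338 g is within the ocean vessel limit of 500 g for Category TX.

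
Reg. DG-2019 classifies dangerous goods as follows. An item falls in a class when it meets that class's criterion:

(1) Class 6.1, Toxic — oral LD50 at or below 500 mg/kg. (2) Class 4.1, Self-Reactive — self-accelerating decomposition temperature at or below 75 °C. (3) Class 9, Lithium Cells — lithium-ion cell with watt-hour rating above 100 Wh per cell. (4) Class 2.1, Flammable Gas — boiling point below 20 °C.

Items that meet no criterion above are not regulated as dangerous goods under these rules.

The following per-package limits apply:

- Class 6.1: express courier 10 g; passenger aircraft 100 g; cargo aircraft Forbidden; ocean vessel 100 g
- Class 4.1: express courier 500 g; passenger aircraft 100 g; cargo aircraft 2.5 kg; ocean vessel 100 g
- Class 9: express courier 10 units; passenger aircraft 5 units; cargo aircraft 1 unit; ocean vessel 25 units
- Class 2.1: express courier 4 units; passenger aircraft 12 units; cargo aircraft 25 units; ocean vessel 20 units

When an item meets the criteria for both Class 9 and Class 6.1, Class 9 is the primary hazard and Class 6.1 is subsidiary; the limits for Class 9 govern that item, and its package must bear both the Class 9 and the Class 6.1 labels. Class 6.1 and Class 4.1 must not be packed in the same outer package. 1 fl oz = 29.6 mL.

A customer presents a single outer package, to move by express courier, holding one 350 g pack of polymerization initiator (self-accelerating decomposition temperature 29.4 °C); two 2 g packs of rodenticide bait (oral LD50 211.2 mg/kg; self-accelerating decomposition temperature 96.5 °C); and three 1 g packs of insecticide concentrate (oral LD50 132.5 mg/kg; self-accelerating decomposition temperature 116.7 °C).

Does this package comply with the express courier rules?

Self-accelerating decomposition temperature 29.4 °C meets the Class 4.1 criterion (Self-Reactive), so the polymerization initiator is Class 4.1.
With oral LD50 211.2 mg/kg (≤ 500 mg/kg), the rodenticide bait falls in Class 6.1.
With oral LD50 132.5 mg/kg (≤ 500 mg/kg), the insecticide concentrate falls in Class 6.1.
Class 6.1 net quantity: (two 2 g packs = 4 g) + (three 1 g packs = 3 g) = 7 g.
7 g is within the express courier limit of 10 g for Class 6.1.
Class 4.1 quantity: 350 g.
350 g is within the express courier limit of 500 g for Class 4.1.
Class 6.1 and Class 4.1 may not share an outer package.

No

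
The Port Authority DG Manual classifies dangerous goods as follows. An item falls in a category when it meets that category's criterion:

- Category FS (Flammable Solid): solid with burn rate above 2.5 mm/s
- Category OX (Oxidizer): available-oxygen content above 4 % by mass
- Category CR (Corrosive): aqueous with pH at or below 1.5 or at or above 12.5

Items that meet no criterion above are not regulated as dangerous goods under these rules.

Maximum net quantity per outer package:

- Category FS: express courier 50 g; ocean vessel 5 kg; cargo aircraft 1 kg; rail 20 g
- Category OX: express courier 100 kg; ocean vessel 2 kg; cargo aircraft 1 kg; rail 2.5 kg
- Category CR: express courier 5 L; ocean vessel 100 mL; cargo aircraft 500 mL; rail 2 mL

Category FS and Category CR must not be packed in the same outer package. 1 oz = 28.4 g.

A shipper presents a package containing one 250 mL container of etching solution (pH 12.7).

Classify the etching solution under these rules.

Category CR

pH 12.7 meets the Category CR criterion (Corrosive), so the etching solution is Category CR.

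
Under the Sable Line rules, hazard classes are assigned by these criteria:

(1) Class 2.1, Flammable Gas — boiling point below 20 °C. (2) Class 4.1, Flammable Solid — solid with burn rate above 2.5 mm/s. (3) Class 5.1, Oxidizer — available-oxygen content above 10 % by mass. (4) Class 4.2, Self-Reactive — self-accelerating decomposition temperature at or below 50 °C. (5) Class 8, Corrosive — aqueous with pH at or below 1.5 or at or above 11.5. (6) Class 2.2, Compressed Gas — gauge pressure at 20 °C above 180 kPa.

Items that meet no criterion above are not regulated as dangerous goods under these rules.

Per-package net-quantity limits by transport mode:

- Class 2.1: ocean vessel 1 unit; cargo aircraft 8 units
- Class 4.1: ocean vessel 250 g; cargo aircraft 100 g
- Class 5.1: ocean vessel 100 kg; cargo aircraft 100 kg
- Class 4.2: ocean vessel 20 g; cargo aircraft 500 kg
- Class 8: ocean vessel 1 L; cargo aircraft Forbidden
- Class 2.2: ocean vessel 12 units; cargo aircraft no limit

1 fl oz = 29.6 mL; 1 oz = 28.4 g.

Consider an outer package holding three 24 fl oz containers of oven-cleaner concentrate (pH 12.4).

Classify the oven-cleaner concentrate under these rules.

The oven-cleaner concentrate has pH 12.4, which is ≥ 11.5, so it is Class 8 (Corrosive).

Class 8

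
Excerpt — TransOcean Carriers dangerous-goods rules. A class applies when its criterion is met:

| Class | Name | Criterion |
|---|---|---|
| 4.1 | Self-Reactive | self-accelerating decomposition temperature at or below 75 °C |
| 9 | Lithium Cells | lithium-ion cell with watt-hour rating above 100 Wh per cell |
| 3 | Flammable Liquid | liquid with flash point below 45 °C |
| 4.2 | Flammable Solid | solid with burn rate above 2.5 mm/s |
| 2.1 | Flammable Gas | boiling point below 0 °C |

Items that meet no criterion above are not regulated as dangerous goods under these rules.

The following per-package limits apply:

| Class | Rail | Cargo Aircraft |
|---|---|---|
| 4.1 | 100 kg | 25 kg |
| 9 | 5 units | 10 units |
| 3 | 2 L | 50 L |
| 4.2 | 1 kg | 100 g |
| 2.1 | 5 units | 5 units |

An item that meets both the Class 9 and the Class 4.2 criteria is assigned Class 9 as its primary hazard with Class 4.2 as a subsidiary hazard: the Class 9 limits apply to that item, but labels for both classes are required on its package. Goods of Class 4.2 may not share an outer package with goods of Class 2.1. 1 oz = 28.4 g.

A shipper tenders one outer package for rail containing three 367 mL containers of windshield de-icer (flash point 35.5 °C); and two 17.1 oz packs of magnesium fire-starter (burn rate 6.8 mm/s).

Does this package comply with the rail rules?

Yes

Windshield de-icer: flash point 35.5 °C < 45 °C → Class 3 (Flammable Liquid).
The magnesium fire-starter has burn rate 6.8 mm/s, which is > 2.5 mm/s, so it is Class 4.2 (Flammable Solid).
Class 4.2 quantity: two 17.1 oz packs = 971.28 g.
971.28 g ≤ 1 kg (rail limit, Class 4.2) — within limit.
Class 3 quantity: three 367 mL containers = 1.101 L.
1.101 L ≤ 2 L (rail limit, Class 3) — within limit.
The segregation rule (Class 4.2 with Class 2.1) does not apply to Class 4.2 with Class 3.
Every hazard class is within its rail limit and no segregation rule is violated.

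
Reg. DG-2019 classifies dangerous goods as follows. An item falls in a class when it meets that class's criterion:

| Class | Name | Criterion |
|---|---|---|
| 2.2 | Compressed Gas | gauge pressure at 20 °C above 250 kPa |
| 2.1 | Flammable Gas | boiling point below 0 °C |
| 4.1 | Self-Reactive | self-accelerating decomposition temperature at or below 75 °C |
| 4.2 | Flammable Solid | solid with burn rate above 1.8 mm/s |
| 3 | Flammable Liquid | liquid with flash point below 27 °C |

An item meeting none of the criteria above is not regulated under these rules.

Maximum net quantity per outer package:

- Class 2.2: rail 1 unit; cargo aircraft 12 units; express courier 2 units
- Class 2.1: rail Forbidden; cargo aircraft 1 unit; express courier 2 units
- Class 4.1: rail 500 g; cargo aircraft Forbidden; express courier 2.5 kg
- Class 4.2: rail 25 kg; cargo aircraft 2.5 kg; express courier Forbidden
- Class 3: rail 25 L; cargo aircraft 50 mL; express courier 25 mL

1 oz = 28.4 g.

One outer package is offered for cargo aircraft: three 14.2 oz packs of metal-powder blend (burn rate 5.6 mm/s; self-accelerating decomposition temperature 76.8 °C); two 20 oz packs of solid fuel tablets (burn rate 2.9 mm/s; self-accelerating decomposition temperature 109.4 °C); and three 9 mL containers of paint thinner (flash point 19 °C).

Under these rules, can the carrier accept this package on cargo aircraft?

Metal-powder blend: burn rate 5.6 mm/s > 1.8 mm/s → Class 4.2 (Flammable Solid).
The solid fuel tablets have burn rate 2.9 mm/s, which is > 1.8 mm/s, so they are Class 4.2 (Flammable Solid).
The paint thinner has flash point 19 °C, which is < 27 °C, so it is Class 3 (Flammable Liquid).
Total Class 4.2: (three 14.2 oz packs = 1209.84 g) + (two 20 oz packs = 1.136 kg) = 2345.84 g.
2345.84 g is within the cargo aircraft limit of 2.5 kg for Class 4.2.
Class 3 quantity: three 9 mL containers = 27 mL.
That is within the Class 3 cargo aircraft limit of 50 mL.
Every hazard class is within its cargo aircraft limit and no segregation rule is violated.

Yes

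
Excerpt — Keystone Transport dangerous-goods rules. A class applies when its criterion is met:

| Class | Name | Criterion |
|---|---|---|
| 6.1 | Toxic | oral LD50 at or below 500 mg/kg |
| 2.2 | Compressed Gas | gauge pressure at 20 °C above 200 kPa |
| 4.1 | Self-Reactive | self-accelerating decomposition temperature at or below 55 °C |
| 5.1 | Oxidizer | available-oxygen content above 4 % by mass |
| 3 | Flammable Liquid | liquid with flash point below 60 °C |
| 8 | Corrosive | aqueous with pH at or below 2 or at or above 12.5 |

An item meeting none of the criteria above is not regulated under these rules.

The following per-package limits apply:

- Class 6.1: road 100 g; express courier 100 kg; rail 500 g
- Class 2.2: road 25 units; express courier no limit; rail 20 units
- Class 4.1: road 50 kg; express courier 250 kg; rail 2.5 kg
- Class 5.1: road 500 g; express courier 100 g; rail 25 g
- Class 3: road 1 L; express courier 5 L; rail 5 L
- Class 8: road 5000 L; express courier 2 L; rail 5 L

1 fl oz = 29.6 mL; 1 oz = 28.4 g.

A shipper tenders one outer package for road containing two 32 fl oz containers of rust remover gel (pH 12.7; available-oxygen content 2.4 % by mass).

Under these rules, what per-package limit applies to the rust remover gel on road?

5000 L

The rust remover gel has pH 12.7, which is ≥ 12.5, so it is Class 8 (Corrosive).
The road limit for Class 8 is 5000 L.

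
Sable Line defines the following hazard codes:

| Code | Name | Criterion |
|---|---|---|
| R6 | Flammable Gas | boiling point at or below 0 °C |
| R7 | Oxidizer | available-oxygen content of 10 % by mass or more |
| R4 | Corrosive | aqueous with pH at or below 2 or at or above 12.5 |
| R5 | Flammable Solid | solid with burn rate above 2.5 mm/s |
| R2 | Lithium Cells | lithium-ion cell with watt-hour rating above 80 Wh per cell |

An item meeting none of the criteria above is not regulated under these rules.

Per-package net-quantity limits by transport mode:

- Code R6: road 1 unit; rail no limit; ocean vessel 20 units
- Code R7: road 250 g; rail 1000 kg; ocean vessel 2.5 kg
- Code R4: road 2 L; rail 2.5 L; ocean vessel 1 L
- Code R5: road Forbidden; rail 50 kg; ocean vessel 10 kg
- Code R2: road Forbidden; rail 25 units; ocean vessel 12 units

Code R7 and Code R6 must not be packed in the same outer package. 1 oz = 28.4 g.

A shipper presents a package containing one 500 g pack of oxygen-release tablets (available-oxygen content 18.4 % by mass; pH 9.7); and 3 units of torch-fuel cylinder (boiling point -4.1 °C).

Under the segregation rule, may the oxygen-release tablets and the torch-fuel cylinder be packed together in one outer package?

Available-oxygen content 18.4 % by mass meets the Code R7 criterion (Oxidizer), so the oxygen-release tablets are Code R7.
The torch-fuel cylinder has boiling point -4.1 °C, which is ≤ 0 °C, so it is Code R6 (Flammable Gas).
Code R7 and Code R6 may not share an outer package.

No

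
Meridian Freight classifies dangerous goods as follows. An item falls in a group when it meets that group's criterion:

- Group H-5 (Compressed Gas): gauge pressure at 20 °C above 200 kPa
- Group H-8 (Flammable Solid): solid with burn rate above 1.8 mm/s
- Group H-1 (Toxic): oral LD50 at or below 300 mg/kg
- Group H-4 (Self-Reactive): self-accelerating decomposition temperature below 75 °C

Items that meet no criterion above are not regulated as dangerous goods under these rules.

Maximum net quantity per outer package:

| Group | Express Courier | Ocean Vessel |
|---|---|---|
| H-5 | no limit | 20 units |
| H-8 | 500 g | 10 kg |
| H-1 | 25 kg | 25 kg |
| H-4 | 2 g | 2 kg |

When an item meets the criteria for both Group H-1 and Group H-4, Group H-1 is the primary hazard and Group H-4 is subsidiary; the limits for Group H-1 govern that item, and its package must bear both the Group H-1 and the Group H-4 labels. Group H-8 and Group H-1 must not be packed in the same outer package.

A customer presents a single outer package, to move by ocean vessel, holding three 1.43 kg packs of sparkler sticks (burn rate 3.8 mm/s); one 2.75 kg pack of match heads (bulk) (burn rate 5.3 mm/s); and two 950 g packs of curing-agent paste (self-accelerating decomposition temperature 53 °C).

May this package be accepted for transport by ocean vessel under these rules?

With burn rate 3.8 mm/s (> 1.8 mm/s), the sparkler sticks fall in Group H-8.
Match heads (bulk): burn rate 5.3 mm/s > 1.8 mm/s → Group H-8 (Flammable Solid).
Curing-agent paste: self-accelerating decomposition temperature 53 °C < 75 °C → Group H-4 (Self-Reactive).
Total Group H-8: (three 1.43 kg packs = 4.29 kg) + 2.75 kg = 7.04 kg.
7.04 kg ≤ 10 kg (ocean vessel limit, Group H-8) — within limit.
Group H-4 quantity: two 950 g packs = 1.9 kg.
1.9 kg ≤ 2 kg (ocean vessel limit, Group H-4) — within limit.
The segregation rule (Group H-8 with Group H-1) does not apply to Group H-8 with Group H-4.
Every hazard group is within its ocean vessel limit and no segregation rule is violated.

Yes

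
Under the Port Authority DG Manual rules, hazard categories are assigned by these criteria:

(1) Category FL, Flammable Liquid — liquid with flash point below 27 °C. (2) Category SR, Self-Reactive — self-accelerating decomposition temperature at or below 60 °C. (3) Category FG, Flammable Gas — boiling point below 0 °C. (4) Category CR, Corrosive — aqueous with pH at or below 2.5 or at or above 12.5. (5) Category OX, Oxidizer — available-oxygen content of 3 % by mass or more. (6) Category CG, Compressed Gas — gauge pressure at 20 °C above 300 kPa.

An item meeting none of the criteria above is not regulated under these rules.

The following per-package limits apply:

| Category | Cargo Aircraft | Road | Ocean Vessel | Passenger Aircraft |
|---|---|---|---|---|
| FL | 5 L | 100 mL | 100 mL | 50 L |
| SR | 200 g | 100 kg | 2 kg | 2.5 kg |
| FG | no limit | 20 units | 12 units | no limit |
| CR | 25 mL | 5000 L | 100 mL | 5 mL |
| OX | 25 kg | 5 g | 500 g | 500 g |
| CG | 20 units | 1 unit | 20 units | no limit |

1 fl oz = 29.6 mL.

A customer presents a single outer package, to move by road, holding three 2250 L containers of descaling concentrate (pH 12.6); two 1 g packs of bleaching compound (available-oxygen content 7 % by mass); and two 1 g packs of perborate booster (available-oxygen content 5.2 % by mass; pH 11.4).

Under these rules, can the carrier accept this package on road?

No

pH 12.6 meets the Category CR criterion (Corrosive), so the descaling concentrate is Category CR.
Available-oxygen content 7 % by mass meets the Category OX criterion (Oxidizer), so the bleaching compound is Category OX.
With available-oxygen content 5.2 % by mass (≥ 3 % by mass), the perborate booster falls in Category OX.
Category CR quantity: three 2250 L containers = 6750 L.
6750 L exceeds the road limit of 5000 L for Category CR.
Total Category OX: (two 1 g packs = 2 g) + (two 1 g packs = 2 g) = 4 g.
That is within the Category OX road limit of 5 g.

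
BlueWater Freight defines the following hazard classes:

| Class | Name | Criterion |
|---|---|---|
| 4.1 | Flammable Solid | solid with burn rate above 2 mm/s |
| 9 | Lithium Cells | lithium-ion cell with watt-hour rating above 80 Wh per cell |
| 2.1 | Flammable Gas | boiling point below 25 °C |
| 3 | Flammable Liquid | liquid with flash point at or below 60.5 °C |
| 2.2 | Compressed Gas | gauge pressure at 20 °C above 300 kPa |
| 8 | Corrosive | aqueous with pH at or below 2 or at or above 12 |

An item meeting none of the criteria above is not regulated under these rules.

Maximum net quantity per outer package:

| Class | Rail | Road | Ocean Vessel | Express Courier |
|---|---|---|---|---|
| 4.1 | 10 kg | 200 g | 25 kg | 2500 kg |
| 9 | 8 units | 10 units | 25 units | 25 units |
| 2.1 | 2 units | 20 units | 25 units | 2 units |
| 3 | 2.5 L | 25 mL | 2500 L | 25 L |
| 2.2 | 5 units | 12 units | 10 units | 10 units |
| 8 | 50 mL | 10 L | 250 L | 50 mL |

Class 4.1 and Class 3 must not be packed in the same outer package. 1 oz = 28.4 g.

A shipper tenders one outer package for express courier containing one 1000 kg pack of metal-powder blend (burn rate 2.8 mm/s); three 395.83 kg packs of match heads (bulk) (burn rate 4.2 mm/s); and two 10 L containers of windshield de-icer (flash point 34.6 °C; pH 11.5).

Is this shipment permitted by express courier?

Metal-powder blend: burn rate 2.8 mm/s > 2 mm/s → Class 4.1 (Flammable Solid).
The match heads (bulk) have burn rate 4.2 mm/s, which is > 2 mm/s, so they are Class 4.1 (Flammable Solid).
Windshield de-icer: flash point 34.6 °C ≤ 60.5 °C → Class 3 (Flammable Liquid).
Total Class 4.1: 1000 kg + (three 395.83 kg packs = 1187.49 kg) = 2187.49 kg.
That is within the Class 4.1 express courier limit of 2500 kg.
Class 3 quantity: two 10 L containers = 20 L.
20 L is within the express courier limit of 25 L for Class 3.
Class 4.1 and Class 3 may not share an outer package.

No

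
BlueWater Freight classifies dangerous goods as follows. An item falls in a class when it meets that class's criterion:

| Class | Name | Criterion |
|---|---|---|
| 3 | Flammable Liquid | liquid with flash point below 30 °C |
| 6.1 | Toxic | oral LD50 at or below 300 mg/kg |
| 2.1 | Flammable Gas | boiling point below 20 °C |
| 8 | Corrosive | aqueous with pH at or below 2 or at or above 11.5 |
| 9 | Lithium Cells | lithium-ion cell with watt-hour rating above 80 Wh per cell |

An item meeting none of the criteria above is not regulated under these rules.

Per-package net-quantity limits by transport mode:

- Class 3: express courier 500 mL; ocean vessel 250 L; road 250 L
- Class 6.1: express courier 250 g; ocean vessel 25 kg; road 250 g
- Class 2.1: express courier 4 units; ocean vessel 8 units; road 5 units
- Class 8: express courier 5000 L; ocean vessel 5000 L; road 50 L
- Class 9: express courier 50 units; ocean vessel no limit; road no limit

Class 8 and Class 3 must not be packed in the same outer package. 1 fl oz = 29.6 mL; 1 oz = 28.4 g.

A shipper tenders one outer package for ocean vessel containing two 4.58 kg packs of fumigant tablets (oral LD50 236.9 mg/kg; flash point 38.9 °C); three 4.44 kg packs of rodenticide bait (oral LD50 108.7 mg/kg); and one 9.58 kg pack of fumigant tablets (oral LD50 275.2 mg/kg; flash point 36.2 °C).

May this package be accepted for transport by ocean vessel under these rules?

Fumigant tablets: oral LD50 236.9 mg/kg ≤ 300 mg/kg → Class 6.1 (Toxic).
The rodenticide bait has oral LD50 108.7 mg/kg, which is ≤ 300 mg/kg, so it is Class 6.1 (Toxic).
The fumigant tablets have oral LD50 275.2 mg/kg, which is ≤ 300 mg/kg, so they are Class 6.1 (Toxic).
Total Class 6.1: (two 4.58 kg packs = 9.16 kg) + (three 4.44 kg packs = 13.32 kg) + 9.58 kg = 32.06 kg.
32.06 kg > 25 kg (ocean vessel limit, Class 6.1) — over the limit.

No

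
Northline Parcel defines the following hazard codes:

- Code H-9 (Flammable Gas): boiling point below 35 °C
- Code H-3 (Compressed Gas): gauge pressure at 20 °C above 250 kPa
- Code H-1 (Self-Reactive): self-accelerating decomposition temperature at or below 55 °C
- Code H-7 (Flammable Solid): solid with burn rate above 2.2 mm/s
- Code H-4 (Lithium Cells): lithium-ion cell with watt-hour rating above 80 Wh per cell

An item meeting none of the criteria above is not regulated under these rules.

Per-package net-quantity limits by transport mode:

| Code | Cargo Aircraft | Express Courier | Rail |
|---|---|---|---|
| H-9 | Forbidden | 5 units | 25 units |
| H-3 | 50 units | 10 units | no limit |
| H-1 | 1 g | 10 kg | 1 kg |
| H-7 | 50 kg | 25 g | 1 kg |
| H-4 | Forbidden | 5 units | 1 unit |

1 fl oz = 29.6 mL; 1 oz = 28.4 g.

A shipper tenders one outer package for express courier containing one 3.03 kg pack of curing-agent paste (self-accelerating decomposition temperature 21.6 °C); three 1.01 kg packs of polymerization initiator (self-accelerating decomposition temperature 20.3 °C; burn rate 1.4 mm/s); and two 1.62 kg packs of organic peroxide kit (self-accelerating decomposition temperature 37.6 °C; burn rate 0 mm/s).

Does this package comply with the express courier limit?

Yes

The curing-agent paste has self-accelerating decomposition temperature 21.6 °C, which is ≤ 55 °C, so it is Code H-1 (Self-Reactive).
The polymerization initiator has self-accelerating decomposition temperature 20.3 °C, which is ≤ 55 °C, so it is Code H-1 (Self-Reactive).
With self-accelerating decomposition temperature 37.6 °C (≤ 55 °C), the organic peroxide kit falls in Code H-1.
Code H-1 net quantity: 3.03 kg + (three 1.01 kg packs = 3.03 kg) + (two 1.62 kg packs = 3.24 kg) = 9.3 kg.
9.3 kg ≤ 10 kg (express courier limit, Code H-1) — within limit.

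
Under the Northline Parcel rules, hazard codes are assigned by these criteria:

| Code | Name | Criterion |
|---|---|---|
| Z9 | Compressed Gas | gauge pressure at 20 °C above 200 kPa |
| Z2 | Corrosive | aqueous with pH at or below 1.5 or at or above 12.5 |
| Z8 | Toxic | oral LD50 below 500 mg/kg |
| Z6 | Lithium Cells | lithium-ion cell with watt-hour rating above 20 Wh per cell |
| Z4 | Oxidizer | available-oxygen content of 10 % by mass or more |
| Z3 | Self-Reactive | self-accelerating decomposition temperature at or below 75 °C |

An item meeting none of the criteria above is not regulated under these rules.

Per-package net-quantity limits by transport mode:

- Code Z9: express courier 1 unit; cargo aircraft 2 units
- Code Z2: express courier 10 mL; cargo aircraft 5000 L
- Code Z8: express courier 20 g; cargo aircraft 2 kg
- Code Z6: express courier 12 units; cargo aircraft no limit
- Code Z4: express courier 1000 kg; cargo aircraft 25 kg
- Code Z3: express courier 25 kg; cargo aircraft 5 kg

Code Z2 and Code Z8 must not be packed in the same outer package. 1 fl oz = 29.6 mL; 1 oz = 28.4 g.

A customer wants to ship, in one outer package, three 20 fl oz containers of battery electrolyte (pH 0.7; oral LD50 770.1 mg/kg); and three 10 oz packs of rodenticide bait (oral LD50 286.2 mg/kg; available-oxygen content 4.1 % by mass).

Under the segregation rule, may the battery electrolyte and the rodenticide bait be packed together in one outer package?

With pH 0.7 (≤ 1.5), the battery electrolyte falls in Code Z2.
Oral LD50 286.2 mg/kg meets the Code Z8 criterion (Toxic), so the rodenticide bait is Code Z8.
Code Z2 and Code Z8 may not share an outer package.

No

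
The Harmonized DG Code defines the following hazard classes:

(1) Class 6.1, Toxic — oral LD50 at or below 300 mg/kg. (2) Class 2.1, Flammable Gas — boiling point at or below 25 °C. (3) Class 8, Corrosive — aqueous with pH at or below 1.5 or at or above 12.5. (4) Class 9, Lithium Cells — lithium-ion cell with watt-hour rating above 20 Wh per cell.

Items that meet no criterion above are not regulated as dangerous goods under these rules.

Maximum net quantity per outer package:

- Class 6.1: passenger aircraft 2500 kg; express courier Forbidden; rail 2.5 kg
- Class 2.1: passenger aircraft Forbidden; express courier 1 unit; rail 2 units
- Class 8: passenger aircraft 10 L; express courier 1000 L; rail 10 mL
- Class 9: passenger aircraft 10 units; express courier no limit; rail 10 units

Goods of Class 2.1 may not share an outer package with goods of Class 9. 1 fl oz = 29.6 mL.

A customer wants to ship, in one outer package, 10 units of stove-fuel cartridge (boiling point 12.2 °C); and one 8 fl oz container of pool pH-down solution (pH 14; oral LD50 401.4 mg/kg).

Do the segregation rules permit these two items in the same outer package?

Stove-fuel cartridge: boiling point 12.2 °C ≤ 25 °C → Class 2.1 (Flammable Gas).
The pool pH-down solution has pH 14, which is ≥ 12.5, so it is Class 8 (Corrosive).
No segregation rule bars Class 2.1 with Class 8.

Yes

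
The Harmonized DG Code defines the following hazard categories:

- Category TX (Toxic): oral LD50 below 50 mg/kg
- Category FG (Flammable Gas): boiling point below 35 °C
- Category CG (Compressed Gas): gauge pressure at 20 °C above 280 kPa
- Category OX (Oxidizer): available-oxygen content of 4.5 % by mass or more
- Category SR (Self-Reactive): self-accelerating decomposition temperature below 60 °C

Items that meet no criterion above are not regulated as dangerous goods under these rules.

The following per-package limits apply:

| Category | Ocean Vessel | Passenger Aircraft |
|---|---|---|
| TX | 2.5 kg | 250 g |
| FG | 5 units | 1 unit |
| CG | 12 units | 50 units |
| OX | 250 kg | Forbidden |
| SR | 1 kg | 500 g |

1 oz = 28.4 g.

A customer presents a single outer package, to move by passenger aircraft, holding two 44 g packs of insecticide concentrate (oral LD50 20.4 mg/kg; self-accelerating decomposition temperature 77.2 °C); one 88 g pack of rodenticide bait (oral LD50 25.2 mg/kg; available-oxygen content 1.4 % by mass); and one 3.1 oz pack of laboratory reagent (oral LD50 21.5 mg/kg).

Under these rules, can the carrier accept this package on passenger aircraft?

No

With oral LD50 20.4 mg/kg (< 50 mg/kg), the insecticide concentrate falls in Category TX.
Rodenticide bait: oral LD50 25.2 mg/kg < 50 mg/kg → Category TX (Toxic).
Oral LD50 21.5 mg/kg meets the Category TX criterion (Toxic), so the laboratory reagent is Category TX.
Total Category TX: (two 44 g packs = 88 g) + 88 g + (one 3.1 oz pack = 88.04 g) = 264.04 g.
264.04 g > 250 g (passenger aircraft limit, Category TX) — over the limit.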